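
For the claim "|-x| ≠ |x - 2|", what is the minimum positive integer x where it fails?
Testing positive integers:
x = 1: LHS = |-1| = 1, RHS = |1 - 2| = |-1| = 1; 1 ≠ 1 — FAILS  ← smallest positive counterexample

Answer: x = 1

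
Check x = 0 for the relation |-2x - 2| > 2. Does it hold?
x = 0: LHS = |-2·0 - 2| = |-2| = 2; 2 > 2 — FAILS

The relation fails at x = 0, so x = 0 is a counterexample.

Answer: No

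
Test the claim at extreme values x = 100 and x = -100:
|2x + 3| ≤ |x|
x = 100: LHS = |2·100 + 3| = |203| = 203, RHS = |100| = 100; 203 ≤ 100 — FAILS
x = -100: LHS = |2·(-100) + 3| = |-197| = 197, RHS = |-100| = 100; 197 ≤ 100 — FAILS

Answer: No, fails for both x = 100 and x = -100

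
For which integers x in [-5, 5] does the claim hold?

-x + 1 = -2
Holds for: {3}
Fails for: {-5, -4, -3, -2, -1, 0, 1, 2, 4, 5}

Answer: {3}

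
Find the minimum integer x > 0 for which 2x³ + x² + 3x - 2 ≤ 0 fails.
Testing positive integers:
x = 1: LHS = 2·1³ + 1² + 3·1 - 2 = 4; 4 ≤ 0 — FAILS  ← smallest positive counterexample

Answer: x = 1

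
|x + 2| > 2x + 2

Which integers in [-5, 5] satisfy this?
Holds for: {-5, -4, -3, -2, -1}
Fails for: {0, 1, 2, 3, 4, 5}

Answer: {-5, -4, -3, -2, -1}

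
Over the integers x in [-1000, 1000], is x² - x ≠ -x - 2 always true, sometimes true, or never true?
Over all integers in [-1000, 1000], LHS − RHS is always positive; it is smallest at x = 0, where it equals 2:
x = 0: LHS = 0² - 0 = 0, RHS = -0 - 2 = -2; 0 ≠ -2 — holds
At the ends of the range:
x = -1000: LHS = (-1000)² - (-1000) = 1001000, RHS = -(-1000) - 2 = 998; 1001000 ≠ 998 — holds
x = 1000: LHS = 1000² - 1000 = 999000, RHS = -1000 - 2 = -1002; 999000 ≠ -1002 — holds
Hence LHS − RHS is never 0, i.e. the two sides are never equal, so the relation holds for every integer in [-1000, 1000].

No counterexample exists.

Answer: Always true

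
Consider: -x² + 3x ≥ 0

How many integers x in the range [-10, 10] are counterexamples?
Counterexamples in [-10, 10]: {-10, -9, -8, -7, -6, -5, -4, -3, -2, -1, 4, 5, 6, 7, 8, 9, 10}.

Counting them gives 17 values.

Answer: 17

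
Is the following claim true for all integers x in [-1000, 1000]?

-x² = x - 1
The claim fails at x = 0:
x = 0: LHS = -0² = 0, RHS = 0 - 1 = -1; 0 = -1 — FAILS

Because a single integer refutes it, the statement is false.

Answer: False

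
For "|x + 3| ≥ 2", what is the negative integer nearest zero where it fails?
Testing negative integers from -1 downward:
x = -1: LHS = |(-1) + 3| = |2| = 2; 2 ≥ 2 — holds
x = -2: LHS = |(-2) + 3| = |1| = 1; 1 ≥ 2 — FAILS  ← closest negative counterexample to 0

Answer: x = -2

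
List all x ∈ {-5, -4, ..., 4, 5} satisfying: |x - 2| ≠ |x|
Holds for: {-5, -4, -3, -2, -1, 0, 2, 3, 4, 5}
Fails for: {1}

Answer: {-5, -4, -3, -2, -1, 0, 2, 3, 4, 5}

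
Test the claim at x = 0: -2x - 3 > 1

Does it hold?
x = 0: LHS = -2·0 - 3 = -3; -3 > 1 — FAILS

The relation fails at x = 0, so x = 0 is a counterexample.

Answer: No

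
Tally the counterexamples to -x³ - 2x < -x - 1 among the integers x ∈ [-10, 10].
Counterexamples in [-10, 10]: {-10, -9, -8, -7, -6, -5, -4, -3, -2, -1, 0}.

Counting them gives 11 values.

Answer: 11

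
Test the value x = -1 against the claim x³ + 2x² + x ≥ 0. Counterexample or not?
Substitute x = -1 into the relation:
x = -1: LHS = (-1)³ + 2·(-1)² + (-1) = 0; 0 ≥ 0 — holds

The claim holds here, so x = -1 is not a counterexample. (A counterexample exists elsewhere, e.g. x = -2.)

Answer: No, x = -1 is not a counterexample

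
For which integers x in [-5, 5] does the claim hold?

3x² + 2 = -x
Over all integers in [-5, 5], LHS − RHS is always positive; it is smallest at x = 0, where it equals 2:
x = 0: LHS = 3·0² + 2 = 2, RHS = -0 = 0; 2 = 0 — FAILS
At the ends of the range:
x = -5: LHS = 3·(-5)² + 2 = 77, RHS = -(-5) = 5; 77 = 5 — FAILS
x = 5: LHS = 3·5² + 2 = 77; 77 = -5 — FAILS
Hence LHS − RHS is never 0, i.e. the two sides are never equal, so the claimed relation (=) fails for every integer in [-5, 5].

Answer: None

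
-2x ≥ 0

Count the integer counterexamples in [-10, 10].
Counterexamples in [-10, 10]: {1, 2, 3, 4, 5, 6, 7, 8, 9, 10}.

Counting them gives 10 values.

Answer: 10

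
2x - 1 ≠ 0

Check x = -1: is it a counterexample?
Substitute x = -1 into the relation:
x = -1: LHS = 2·(-1) - 1 = -3; -3 ≠ 0 — holds

The relation holds at x = -1, so it is not a counterexample.

Answer: No, x = -1 is not a counterexample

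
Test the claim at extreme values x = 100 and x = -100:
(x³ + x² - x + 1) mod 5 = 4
x = 100: LHS = (100³ + 100² - 100 + 1) mod 5 = 1009901 mod 5 = 1; 1 = 4 — FAILS
x = -100: LHS = ((-100)³ + (-100)² - (-100) + 1) mod 5 = (-989899) mod 5 = 1; 1 = 4 — FAILS

Answer: No, fails for both x = 100 and x = -100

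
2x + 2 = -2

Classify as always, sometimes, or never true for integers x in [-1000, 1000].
Holds at x = -2: LHS = 2·(-2) + 2 = -2; -2 = -2 — holds
Fails at x = 0: LHS = 2·0 + 2 = 2; 2 = -2 — FAILS
It is satisfied by some integers in the range but not all.

Answer: Sometimes true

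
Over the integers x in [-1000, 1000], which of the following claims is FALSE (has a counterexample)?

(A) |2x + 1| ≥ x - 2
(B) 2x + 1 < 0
(A) Over all integers in [-1000, 1000], LHS − RHS is smallest at x = 0, where it equals 3:
x = 0: LHS = |2·0 + 1| = |1| = 1, RHS = 0 - 2 = -2; 1 ≥ -2 — holds
At the ends of the range:
x = -1000: LHS = |2·(-1000) + 1| = |-1999| = 1999, RHS = (-1000) - 2 = -1002; 1999 ≥ -1002 — holds
x = 1000: LHS = |2·1000 + 1| = |2001| = 2001, RHS = 1000 - 2 = 998; 2001 ≥ 998 — holds
Hence LHS − RHS is never negative, i.e. LHS ≥ RHS throughout, so the relation holds for every integer in [-1000, 1000].

(B) x = 0: LHS = 2·0 + 1 = 1; 1 < 0 — FAILS

Only (B) has a counterexample.

Answer: B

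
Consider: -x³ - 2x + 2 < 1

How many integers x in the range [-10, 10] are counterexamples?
Counterexamples in [-10, 10]: {-10, -9, -8, -7, -6, -5, -4, -3, -2, -1, 0}.

Counting them gives 11 values.

Answer: 11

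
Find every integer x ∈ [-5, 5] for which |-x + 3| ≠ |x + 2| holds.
Track d = LHS − RHS over the integers in [-5, 5]. Equality would need d = 0, but d changes sign only between consecutive integers, jumping over 0:
x = 0: LHS = |-0 + 3| = |3| = 3, RHS = |0 + 2| = |2| = 2; 3 ≠ 2 — holds  (d = 1)
x = 1: LHS = |-1 + 3| = |2| = 2, RHS = |1 + 2| = |3| = 3; 2 ≠ 3 — holds  (d = -1)
Away from these crossings d keeps a constant sign, and checking every integer in [-5, 5] confirms d ≠ 0 throughout. Hence the two sides are never equal, so the relation holds for every integer in [-5, 5].

Answer: All integers in [-5, 5]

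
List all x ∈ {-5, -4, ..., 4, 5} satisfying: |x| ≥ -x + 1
Holds for: {1, 2, 3, 4, 5}
Fails for: {-5, -4, -3, -2, -1, 0}

Answer: {1, 2, 3, 4, 5}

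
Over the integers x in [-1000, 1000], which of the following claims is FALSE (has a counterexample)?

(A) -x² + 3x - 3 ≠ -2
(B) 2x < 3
(A) Track d = LHS − RHS over the integers in [-1000, 1000]. Equality would need d = 0, but d changes sign only between consecutive integers, jumping over 0:
x = 0: LHS = -0² + 3·0 - 3 = -3; -3 ≠ -2 — holds  (d = -1)
x = 1: LHS = -1² + 3·1 - 3 = -1; -1 ≠ -2 — holds  (d = 1)
x = 2: LHS = -2² + 3·2 - 3 = -1; -1 ≠ -2 — holds  (d = 1)
x = 3: LHS = -3² + 3·3 - 3 = -3; -3 ≠ -2 — holds  (d = -1)
Away from these crossings d keeps a constant sign, and checking every integer in [-1000, 1000] confirms d ≠ 0 throughout. Hence the two sides are never equal, so the relation holds for every integer in [-1000, 1000].

(B) x = 2: LHS = 2·2 = 4; 4 < 3 — FAILS

Only (B) has a counterexample.

Answer: B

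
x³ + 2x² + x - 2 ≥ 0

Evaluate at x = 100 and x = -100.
x = 100: LHS = 100³ + 2·100² + 100 - 2 = 1020098; 1020098 ≥ 0 — holds
x = -100: LHS = (-100)³ + 2·(-100)² + (-100) - 2 = -980102; -980102 ≥ 0 — FAILS

Answer: Partially: holds for x = 100, fails for x = -100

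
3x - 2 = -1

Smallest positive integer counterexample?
Testing positive integers:
x = 1: LHS = 3·1 - 2 = 1; 1 = -1 — FAILS  ← smallest positive counterexample

Answer: x = 1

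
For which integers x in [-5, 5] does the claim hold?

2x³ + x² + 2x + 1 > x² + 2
Holds for: {1, 2, 3, 4, 5}
Fails for: {-5, -4, -3, -2, -1, 0}

Answer: {1, 2, 3, 4, 5}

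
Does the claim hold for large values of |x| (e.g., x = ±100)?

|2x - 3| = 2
x = 100: LHS = |2·100 - 3| = |197| = 197; 197 = 2 — FAILS
x = -100: LHS = |2·(-100) - 3| = |-203| = 203; 203 = 2 — FAILS

Answer: No, fails for both x = 100 and x = -100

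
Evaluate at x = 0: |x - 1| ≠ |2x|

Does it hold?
x = 0: LHS = |0 - 1| = |-1| = 1, RHS = |2·0| = |0| = 0; 1 ≠ 0 — holds

The relation is satisfied at x = 0.

Answer: Yes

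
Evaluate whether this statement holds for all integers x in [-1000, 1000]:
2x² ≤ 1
The claim fails at x = 1:
x = 1: LHS = 2·1² = 2; 2 ≤ 1 — FAILS

Because a single integer refutes it, the statement is false.

Answer: False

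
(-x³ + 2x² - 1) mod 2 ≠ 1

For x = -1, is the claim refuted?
Substitute x = -1 into the relation:
x = -1: LHS = (-(-1)³ + 2·(-1)² - 1) mod 2 = 2 mod 2 = 0; 0 ≠ 1 — holds

The claim holds here, so x = -1 is not a counterexample. (A counterexample exists elsewhere, e.g. x = 0.)

Answer: No, x = -1 is not a counterexample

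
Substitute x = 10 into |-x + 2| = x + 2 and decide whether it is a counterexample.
Substitute x = 10 into the relation:
x = 10: LHS = |-10 + 2| = |-8| = 8, RHS = 10 + 2 = 12; 8 = 12 — FAILS

Since the claim fails at x = 10, this value is a counterexample.

Answer: Yes, x = 10 is a counterexample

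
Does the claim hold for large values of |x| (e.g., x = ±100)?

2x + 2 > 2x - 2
x = 100: LHS = 2·100 + 2 = 202, RHS = 2·100 - 2 = 198; 202 > 198 — holds
x = -100: LHS = 2·(-100) + 2 = -198, RHS = 2·(-100) - 2 = -202; -198 > -202 — holds

Answer: Yes, holds for both x = 100 and x = -100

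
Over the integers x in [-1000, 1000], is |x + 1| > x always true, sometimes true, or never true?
Over all integers in [-1000, 1000], LHS − RHS is smallest at x = 0, where it equals 1:
x = 0: LHS = |0 + 1| = |1| = 1; 1 > 0 — holds
At the ends of the range:
x = -1000: LHS = |(-1000) + 1| = |-999| = 999; 999 > -1000 — holds
x = 1000: LHS = |1000 + 1| = |1001| = 1001; 1001 > 1000 — holds
Hence LHS − RHS is never zero or negative, i.e. LHS > RHS throughout, so the relation holds for every integer in [-1000, 1000].

No counterexample exists.

Answer: Always true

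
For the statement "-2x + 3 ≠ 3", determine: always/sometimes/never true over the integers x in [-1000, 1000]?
Holds at x = 1: LHS = -2·1 + 3 = 1; 1 ≠ 3 — holds
Fails at x = 0: LHS = -2·0 + 3 = 3; 3 ≠ 3 — FAILS
It is satisfied by some integers in the range but not all.

Answer: Sometimes true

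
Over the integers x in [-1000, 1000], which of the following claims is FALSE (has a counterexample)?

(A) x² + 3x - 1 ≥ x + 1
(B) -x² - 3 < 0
(A) x = 0: LHS = 0² + 3·0 - 1 = -1, RHS = 0 + 1 = 1; -1 ≥ 1 — FAILS

(B) Over all integers in [-1000, 1000], LHS − RHS is largest at x = 0, where it equals -3:
x = 0: LHS = -0² - 3 = -3; -3 < 0 — holds
At the ends of the range:
x = -1000: LHS = -(-1000)² - 3 = -1000003; -1000003 < 0 — holds
x = 1000: LHS = -1000² - 3 = -1000003; -1000003 < 0 — holds
Hence LHS − RHS is never zero or positive, i.e. LHS < RHS throughout, so the relation holds for every integer in [-1000, 1000].

Only (A) has a counterexample.

Answer: A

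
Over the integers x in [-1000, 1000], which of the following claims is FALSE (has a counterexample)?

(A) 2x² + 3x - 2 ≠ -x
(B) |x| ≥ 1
(A) Track d = LHS − RHS over the integers in [-1000, 1000]. Equality would need d = 0, but d changes sign only between consecutive integers, jumping over 0:
x = -3: LHS = 2·(-3)² + 3·(-3) - 2 = 7, RHS = -(-3) = 3; 7 ≠ 3 — holds  (d = 4)
x = -2: LHS = 2·(-2)² + 3·(-2) - 2 = 0, RHS = -(-2) = 2; 0 ≠ 2 — holds  (d = -2)
x = 0: LHS = 2·0² + 3·0 - 2 = -2, RHS = -0 = 0; -2 ≠ 0 — holds  (d = -2)
x = 1: LHS = 2·1² + 3·1 - 2 = 3; 3 ≠ -1 — holds  (d = 4)
Away from these crossings d keeps a constant sign, and checking every integer in [-1000, 1000] confirms d ≠ 0 throughout. Hence the two sides are never equal, so the relation holds for every integer in [-1000, 1000].

(B) x = 0: LHS = |0| = 0; 0 ≥ 1 — FAILS

Only (B) has a counterexample.

Answer: B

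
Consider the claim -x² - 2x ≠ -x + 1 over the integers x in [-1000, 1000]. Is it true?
Over all integers in [-1000, 1000], LHS − RHS is always negative; it is closest to 0 at x = 0, where it equals -1:
x = 0: LHS = -0² - 2·0 = 0, RHS = -0 + 1 = 1; 0 ≠ 1 — holds
At the ends of the range:
x = -1000: LHS = -(-1000)² - 2·(-1000) = -998000, RHS = -(-1000) + 1 = 1001; -998000 ≠ 1001 — holds
x = 1000: LHS = -1000² - 2·1000 = -1002000, RHS = -1000 + 1 = -999; -1002000 ≠ -999 — holds
Hence LHS − RHS is never 0, i.e. the two sides are never equal, so the relation holds for every integer in [-1000, 1000].

No counterexample exists.

Answer: True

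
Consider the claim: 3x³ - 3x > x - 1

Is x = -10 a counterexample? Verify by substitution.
Substitute x = -10 into the relation:
x = -10: LHS = 3·(-10)³ - 3·(-10) = -2970, RHS = (-10) - 1 = -11; -2970 > -11 — FAILS

Since the claim fails at x = -10, this value is a counterexample.

Answer: Yes, x = -10 is a counterexample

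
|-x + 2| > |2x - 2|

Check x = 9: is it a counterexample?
Substitute x = 9 into the relation:
x = 9: LHS = |-9 + 2| = |-7| = 7, RHS = |2·9 - 2| = |16| = 16; 7 > 16 — FAILS

Since the claim fails at x = 9, this value is a counterexample.

Answer: Yes, x = 9 is a counterexample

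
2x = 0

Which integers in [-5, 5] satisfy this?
Holds for: {0}
Fails for: {-5, -4, -3, -2, -1, 1, 2, 3, 4, 5}

Answer: {0}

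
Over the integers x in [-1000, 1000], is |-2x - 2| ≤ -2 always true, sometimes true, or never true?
An absolute value is never negative, so the left side is ≥ 0 for every x, while the right side is -2. Tightest case in [-1000, 1000] is x = -1:
x = -1: LHS = |-2·(-1) - 2| = |0| = 0; 0 ≤ -2 — FAILS
Hence LHS − RHS is never zero or negative, i.e. LHS > RHS throughout, so the claimed relation (≤) fails for every integer in [-1000, 1000].

No integer in the range satisfies it.

Answer: Never true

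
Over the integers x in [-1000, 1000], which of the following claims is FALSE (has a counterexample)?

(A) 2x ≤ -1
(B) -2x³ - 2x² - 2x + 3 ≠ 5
(A) x = 0: LHS = 2·0 = 0; 0 ≤ -1 — FAILS
(B) x = -1: LHS = -2·(-1)³ - 2·(-1)² - 2·(-1) + 3 = 5; 5 ≠ 5 — FAILS

Answer: Both A and B are false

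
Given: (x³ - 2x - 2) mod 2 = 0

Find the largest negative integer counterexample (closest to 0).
Testing negative integers from -1 downward:
x = -1: LHS = ((-1)³ - 2·(-1) - 2) mod 2 = (-1) mod 2 = 1; 1 = 0 — FAILS  ← closest negative counterexample to 0

Answer: x = -1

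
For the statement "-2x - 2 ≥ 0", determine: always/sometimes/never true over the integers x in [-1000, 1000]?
Holds at x = -1: LHS = -2·(-1) - 2 = 0; 0 ≥ 0 — holds
Fails at x = 0: LHS = -2·0 - 2 = -2; -2 ≥ 0 — FAILS
It is satisfied by some integers in the range but not all.

Answer: Sometimes true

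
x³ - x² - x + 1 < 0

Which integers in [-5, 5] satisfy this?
Holds for: {-5, -4, -3, -2}
Fails for: {-1, 0, 1, 2, 3, 4, 5}

Answer: {-5, -4, -3, -2}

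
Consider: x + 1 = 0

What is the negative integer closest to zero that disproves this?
Testing negative integers from -1 downward:
x = -1: LHS = (-1) + 1 = 0; 0 = 0 — holds
x = -2: LHS = (-2) + 1 = -1; -1 = 0 — FAILS  ← closest negative counterexample to 0

Answer: x = -2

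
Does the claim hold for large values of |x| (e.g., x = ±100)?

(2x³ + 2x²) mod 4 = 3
x = 100: LHS = (2·100³ + 2·100²) mod 4 = 2020000 mod 4 = 0; 0 = 3 — FAILS
x = -100: LHS = (2·(-100)³ + 2·(-100)²) mod 4 = (-1980000) mod 4 = 0; 0 = 3 — FAILS

Answer: No, fails for both x = 100 and x = -100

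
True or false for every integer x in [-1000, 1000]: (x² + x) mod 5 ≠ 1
The claim fails at x = 2:
x = 2: LHS = (2² + 2) mod 5 = 6 mod 5 = 1; 1 ≠ 1 — FAILS

Because a single integer refutes it, the statement is false.

Answer: False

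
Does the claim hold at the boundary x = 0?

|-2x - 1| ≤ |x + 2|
x = 0: LHS = |-2·0 - 1| = |-1| = 1, RHS = |0 + 2| = |2| = 2; 1 ≤ 2 — holds

The relation is satisfied at x = 0.

Answer: Yes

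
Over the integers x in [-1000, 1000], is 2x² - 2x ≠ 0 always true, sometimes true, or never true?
Holds at x = -1: LHS = 2·(-1)² - 2·(-1) = 4; 4 ≠ 0 — holds
Fails at x = 0: LHS = 2·0² - 2·0 = 0; 0 ≠ 0 — FAILS
It is satisfied by some integers in the range but not all.

Answer: Sometimes true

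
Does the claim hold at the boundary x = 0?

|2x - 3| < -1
x = 0: LHS = |2·0 - 3| = |-3| = 3; 3 < -1 — FAILS

The relation fails at x = 0, so x = 0 is a counterexample.

Answer: No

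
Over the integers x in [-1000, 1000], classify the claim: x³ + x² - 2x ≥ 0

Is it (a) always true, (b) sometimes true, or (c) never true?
Holds at x = 0: LHS = 0³ + 0² - 2·0 = 0; 0 ≥ 0 — holds
Fails at x = -3: LHS = (-3)³ + (-3)² - 2·(-3) = -12; -12 ≥ 0 — FAILS
It is satisfied by some integers in the range but not all.

Answer: Sometimes true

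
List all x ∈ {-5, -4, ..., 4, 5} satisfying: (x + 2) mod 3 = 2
Holds for: {-3, 0, 3}
Fails for: {-5, -4, -2, -1, 1, 2, 4, 5}

Answer: {-3, 0, 3}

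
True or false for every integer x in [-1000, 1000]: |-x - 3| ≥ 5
The claim fails at x = 0:
x = 0: LHS = |-0 - 3| = |-3| = 3; 3 ≥ 5 — FAILS

Because a single integer refutes it, the statement is false.

Answer: False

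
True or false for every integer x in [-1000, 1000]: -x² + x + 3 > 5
The claim fails at x = 0:
x = 0: LHS = -0² + 0 + 3 = 3; 3 > 5 — FAILS

Because a single integer refutes it, the statement is false.

Answer: False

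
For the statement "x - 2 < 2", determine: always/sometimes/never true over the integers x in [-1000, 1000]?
Holds at x = 0: LHS = 0 - 2 = -2; -2 < 2 — holds
Fails at x = 4: LHS = 4 - 2 = 2; 2 < 2 — FAILS
It is satisfied by some integers in the range but not all.

Answer: Sometimes true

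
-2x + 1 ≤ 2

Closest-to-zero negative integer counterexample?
Testing negative integers from -1 downward:
x = -1: LHS = -2·(-1) + 1 = 3; 3 ≤ 2 — FAILS  ← closest negative counterexample to 0

Answer: x = -1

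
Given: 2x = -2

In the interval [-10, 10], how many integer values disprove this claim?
Counterexamples in [-10, 10]: {-10, -9, -8, -7, -6, -5, -4, -3, -2, 0, 1, 2, 3, 4, 5, 6, 7, 8, 9, 10}.

Counting them gives 20 values.

Answer: 20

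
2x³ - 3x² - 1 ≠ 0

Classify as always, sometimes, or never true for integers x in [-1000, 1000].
Track d = LHS − RHS over the integers in [-1000, 1000]. Equality would need d = 0, but d changes sign only between consecutive integers, jumping over 0:
x = 1: LHS = 2·1³ - 3·1² - 1 = -2; -2 ≠ 0 — holds  (d = -2)
x = 2: LHS = 2·2³ - 3·2² - 1 = 3; 3 ≠ 0 — holds  (d = 3)
Away from these crossings d keeps a constant sign, and checking every integer in [-1000, 1000] confirms d ≠ 0 throughout. Hence the two sides are never equal, so the relation holds for every integer in [-1000, 1000].

No counterexample exists.

Answer: Always true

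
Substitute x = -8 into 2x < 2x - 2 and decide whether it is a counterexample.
Substitute x = -8 into the relation:
x = -8: LHS = 2·(-8) = -16, RHS = 2·(-8) - 2 = -18; -16 < -18 — FAILS

Since the claim fails at x = -8, this value is a counterexample.

Answer: Yes, x = -8 is a counterexample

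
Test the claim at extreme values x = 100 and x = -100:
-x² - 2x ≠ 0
x = 100: LHS = -100² - 2·100 = -10200; -10200 ≠ 0 — holds
x = -100: LHS = -(-100)² - 2·(-100) = -9800; -9800 ≠ 0 — holds

Answer: Yes, holds for both x = 100 and x = -100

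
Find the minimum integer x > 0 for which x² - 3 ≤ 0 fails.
Testing positive integers:
x = 1: LHS = 1² - 3 = -2; -2 ≤ 0 — holds
x = 2: LHS = 2² - 3 = 1; 1 ≤ 0 — FAILS  ← smallest positive counterexample

Answer: x = 2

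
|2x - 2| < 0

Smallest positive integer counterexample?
Testing positive integers:
x = 1: LHS = |2·1 - 2| = |0| = 0; 0 < 0 — FAILS  ← smallest positive counterexample

Answer: x = 1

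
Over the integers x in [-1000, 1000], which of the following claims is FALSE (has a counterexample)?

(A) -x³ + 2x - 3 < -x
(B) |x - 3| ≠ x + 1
(A) x = -3: LHS = -(-3)³ + 2·(-3) - 3 = 18, RHS = -(-3) = 3; 18 < 3 — FAILS
(B) x = 1: LHS = |1 - 3| = |-2| = 2, RHS = 1 + 1 = 2; 2 ≠ 2 — FAILS

Answer: Both A and B are false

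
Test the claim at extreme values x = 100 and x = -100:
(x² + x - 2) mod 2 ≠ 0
x = 100: LHS = (100² + 100 - 2) mod 2 = 10098 mod 2 = 0; 0 ≠ 0 — FAILS
x = -100: LHS = ((-100)² + (-100) - 2) mod 2 = 9898 mod 2 = 0; 0 ≠ 0 — FAILS

Answer: No, fails for both x = 100 and x = -100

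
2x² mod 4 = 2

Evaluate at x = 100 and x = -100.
x = 100: LHS = (2·100²) mod 4 = 20000 mod 4 = 0; 0 = 2 — FAILS
x = -100: LHS = (2·(-100)²) mod 4 = 20000 mod 4 = 0; 0 = 2 — FAILS

Answer: No, fails for both x = 100 and x = -100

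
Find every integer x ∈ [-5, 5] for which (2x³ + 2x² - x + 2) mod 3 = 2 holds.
Holds for: {-5, -3, -2, 0, 1, 3, 4}
Fails for: {-4, -1, 2, 5}

Answer: {-5, -3, -2, 0, 1, 3, 4}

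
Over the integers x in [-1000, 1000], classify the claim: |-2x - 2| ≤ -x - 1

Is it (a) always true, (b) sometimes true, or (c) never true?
Holds at x = -1: LHS = |-2·(-1) - 2| = |0| = 0, RHS = -(-1) - 1 = 0; 0 ≤ 0 — holds
Fails at x = 0: LHS = |-2·0 - 2| = |-2| = 2, RHS = -0 - 1 = -1; 2 ≤ -1 — FAILS
It is satisfied by some integers in the range but not all.

Answer: Sometimes true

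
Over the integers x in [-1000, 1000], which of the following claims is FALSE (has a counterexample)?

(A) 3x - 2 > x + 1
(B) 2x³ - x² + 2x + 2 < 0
(A) x = 0: LHS = 3·0 - 2 = -2, RHS = 0 + 1 = 1; -2 > 1 — FAILS
(B) x = 0: LHS = 2·0³ - 0² + 2·0 + 2 = 2; 2 < 0 — FAILS

Answer: Both A and B are false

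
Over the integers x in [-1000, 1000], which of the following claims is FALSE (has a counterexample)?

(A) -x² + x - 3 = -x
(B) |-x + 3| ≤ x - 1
(A) x = 0: LHS = -0² + 0 - 3 = -3, RHS = -0 = 0; -3 = 0 — FAILS
(B) x = 0: LHS = |-0 + 3| = |3| = 3, RHS = 0 - 1 = -1; 3 ≤ -1 — FAILS

Answer: Both A and B are false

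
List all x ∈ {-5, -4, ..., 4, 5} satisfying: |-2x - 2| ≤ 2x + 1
Over all integers in [-5, 5], LHS − RHS is smallest at x = 0, where it equals 1:
x = 0: LHS = |-2·0 - 2| = |-2| = 2, RHS = 2·0 + 1 = 1; 2 ≤ 1 — FAILS
At the ends of the range:
x = -5: LHS = |-2·(-5) - 2| = |8| = 8, RHS = 2·(-5) + 1 = -9; 8 ≤ -9 — FAILS
x = 5: LHS = |-2·5 - 2| = |-12| = 12, RHS = 2·5 + 1 = 11; 12 ≤ 11 — FAILS
Hence LHS − RHS is never zero or negative, i.e. LHS > RHS throughout, so the claimed relation (≤) fails for every integer in [-5, 5].

Answer: None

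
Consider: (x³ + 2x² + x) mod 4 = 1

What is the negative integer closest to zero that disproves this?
Testing negative integers from -1 downward:
x = -1: LHS = ((-1)³ + 2·(-1)² + (-1)) mod 4 = 0 mod 4 = 0; 0 = 1 — FAILS  ← closest negative counterexample to 0

Answer: x = -1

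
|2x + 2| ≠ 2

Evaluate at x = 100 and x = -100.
x = 100: LHS = |2·100 + 2| = |202| = 202; 202 ≠ 2 — holds
x = -100: LHS = |2·(-100) + 2| = |-198| = 198; 198 ≠ 2 — holds

Answer: Yes, holds for both x = 100 and x = -100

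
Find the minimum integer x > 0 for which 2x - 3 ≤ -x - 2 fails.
Testing positive integers:
x = 1: LHS = 2·1 - 3 = -1, RHS = -1 - 2 = -3; -1 ≤ -3 — FAILS  ← smallest positive counterexample

Answer: x = 1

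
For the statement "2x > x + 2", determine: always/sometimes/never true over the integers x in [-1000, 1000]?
Holds at x = 3: LHS = 2·3 = 6, RHS = 3 + 2 = 5; 6 > 5 — holds
Fails at x = 0: LHS = 2·0 = 0, RHS = 0 + 2 = 2; 0 > 2 — FAILS
It is satisfied by some integers in the range but not all.

Answer: Sometimes true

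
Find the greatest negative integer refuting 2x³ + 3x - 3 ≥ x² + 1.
Testing negative integers from -1 downward:
x = -1: LHS = 2·(-1)³ + 3·(-1) - 3 = -8, RHS = (-1)² + 1 = 2; -8 ≥ 2 — FAILS  ← closest negative counterexample to 0

Answer: x = -1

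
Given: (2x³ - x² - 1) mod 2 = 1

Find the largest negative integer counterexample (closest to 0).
Testing negative integers from -1 downward:
x = -1: LHS = (2·(-1)³ - (-1)² - 1) mod 2 = (-4) mod 2 = 0; 0 = 1 — FAILS  ← closest negative counterexample to 0

Answer: x = -1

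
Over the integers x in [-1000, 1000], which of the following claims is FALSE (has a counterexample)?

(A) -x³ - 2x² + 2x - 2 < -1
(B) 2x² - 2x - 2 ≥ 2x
(A) x = -3: LHS = -(-3)³ - 2·(-3)² + 2·(-3) - 2 = 1; 1 < -1 — FAILS
(B) x = 0: LHS = 2·0² - 2·0 - 2 = -2, RHS = 2·0 = 0; -2 ≥ 0 — FAILS

Answer: Both A and B are false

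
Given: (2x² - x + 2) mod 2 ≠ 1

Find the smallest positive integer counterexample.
Testing positive integers:
x = 1: LHS = (2·1² - 1 + 2) mod 2 = 3 mod 2 = 1; 1 ≠ 1 — FAILS  ← smallest positive counterexample

Answer: x = 1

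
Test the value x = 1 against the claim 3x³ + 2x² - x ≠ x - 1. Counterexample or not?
Substitute x = 1 into the relation:
x = 1: LHS = 3·1³ + 2·1² - 1 = 4, RHS = 1 - 1 = 0; 4 ≠ 0 — holds

The relation holds at x = 1, so it is not a counterexample.

Answer: No, x = 1 is not a counterexample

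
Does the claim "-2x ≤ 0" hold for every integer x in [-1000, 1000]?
The claim fails at x = -1:
x = -1: LHS = -2·(-1) = 2; 2 ≤ 0 — FAILS

Because a single integer refutes it, the statement is false.

Answer: False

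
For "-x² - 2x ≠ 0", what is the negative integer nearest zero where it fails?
Testing negative integers from -1 downward:
x = -1: LHS = -(-1)² - 2·(-1) = 1; 1 ≠ 0 — holds
x = -2: LHS = -(-2)² - 2·(-2) = 0; 0 ≠ 0 — FAILS  ← closest negative counterexample to 0

Answer: x = -2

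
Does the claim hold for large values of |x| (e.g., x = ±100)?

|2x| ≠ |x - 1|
x = 100: LHS = |2·100| = |200| = 200, RHS = |100 - 1| = |99| = 99; 200 ≠ 99 — holds
x = -100: LHS = |2·(-100)| = |-200| = 200, RHS = |(-100) - 1| = |-101| = 101; 200 ≠ 101 — holds

Answer: Yes, holds for both x = 100 and x = -100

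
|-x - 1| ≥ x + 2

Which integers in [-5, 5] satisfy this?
Holds for: {-5, -4, -3, -2}
Fails for: {-1, 0, 1, 2, 3, 4, 5}

Answer: {-5, -4, -3, -2}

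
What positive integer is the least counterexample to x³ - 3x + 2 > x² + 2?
Testing positive integers:
x = 1: LHS = 1³ - 3·1 + 2 = 0, RHS = 1² + 2 = 3; 0 > 3 — FAILS  ← smallest positive counterexample

Answer: x = 1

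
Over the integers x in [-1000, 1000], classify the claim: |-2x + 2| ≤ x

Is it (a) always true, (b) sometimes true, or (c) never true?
Holds at x = 1: LHS = |-2·1 + 2| = |0| = 0; 0 ≤ 1 — holds
Fails at x = 0: LHS = |-2·0 + 2| = |2| = 2; 2 ≤ 0 — FAILS
It is satisfied by some integers in the range but not all.

Answer: Sometimes true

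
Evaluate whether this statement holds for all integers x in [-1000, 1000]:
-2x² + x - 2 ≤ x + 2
Over all integers in [-1000, 1000], LHS − RHS is largest at x = 0, where it equals -4:
x = 0: LHS = -2·0² + 0 - 2 = -2, RHS = 0 + 2 = 2; -2 ≤ 2 — holds
At the ends of the range:
x = -1000: LHS = -2·(-1000)² + (-1000) - 2 = -2001002, RHS = (-1000) + 2 = -998; -2001002 ≤ -998 — holds
x = 1000: LHS = -2·1000² + 1000 - 2 = -1999002, RHS = 1000 + 2 = 1002; -1999002 ≤ 1002 — holds
Hence LHS − RHS is never positive, i.e. LHS ≤ RHS throughout, so the relation holds for every integer in [-1000, 1000].

No counterexample exists.

Answer: True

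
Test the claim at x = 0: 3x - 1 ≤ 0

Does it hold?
x = 0: LHS = 3·0 - 1 = -1; -1 ≤ 0 — holds

The relation is satisfied at x = 0.

Answer: Yes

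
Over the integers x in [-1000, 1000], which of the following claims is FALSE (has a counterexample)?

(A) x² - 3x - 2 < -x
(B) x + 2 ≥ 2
(A) x = -1: LHS = (-1)² - 3·(-1) - 2 = 2, RHS = -(-1) = 1; 2 < 1 — FAILS
(B) x = -1: LHS = (-1) + 2 = 1; 1 ≥ 2 — FAILS

Answer: Both A and B are false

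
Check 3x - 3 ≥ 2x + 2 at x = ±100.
x = 100: LHS = 3·100 - 3 = 297, RHS = 2·100 + 2 = 202; 297 ≥ 202 — holds
x = -100: LHS = 3·(-100) - 3 = -303, RHS = 2·(-100) + 2 = -198; -303 ≥ -198 — FAILS

Answer: Partially: holds for x = 100, fails for x = -100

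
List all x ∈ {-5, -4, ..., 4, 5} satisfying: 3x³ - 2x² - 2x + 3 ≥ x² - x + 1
Holds for: {0, 1, 2, 3, 4, 5}
Fails for: {-5, -4, -3, -2, -1}

Answer: {0, 1, 2, 3, 4, 5}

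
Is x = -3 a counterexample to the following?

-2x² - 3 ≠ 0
Substitute x = -3 into the relation:
x = -3: LHS = -2·(-3)² - 3 = -21; -21 ≠ 0 — holds

The relation holds at x = -3, so it is not a counterexample.

Answer: No, x = -3 is not a counterexample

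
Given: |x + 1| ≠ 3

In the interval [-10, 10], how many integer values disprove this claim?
Counterexamples in [-10, 10]: {-4, 2}.

Counting them gives 2 values.

Answer: 2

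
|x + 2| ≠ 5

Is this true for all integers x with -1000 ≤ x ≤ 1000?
The claim fails at x = 3:
x = 3: LHS = |3 + 2| = |5| = 5; 5 ≠ 5 — FAILS

Because a single integer refutes it, the statement is false.

Answer: False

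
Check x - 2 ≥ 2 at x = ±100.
x = 100: LHS = 100 - 2 = 98; 98 ≥ 2 — holds
x = -100: LHS = (-100) - 2 = -102; -102 ≥ 2 — FAILS

Answer: Partially: holds for x = 100, fails for x = -100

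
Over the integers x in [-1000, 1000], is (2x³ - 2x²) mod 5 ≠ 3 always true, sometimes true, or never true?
Holds at x = 0: LHS = (2·0³ - 2·0²) mod 5 = 0 mod 5 = 0; 0 ≠ 3 — holds
Fails at x = 2: LHS = (2·2³ - 2·2²) mod 5 = 8 mod 5 = 3; 3 ≠ 3 — FAILS
It is satisfied by some integers in the range but not all.

Answer: Sometimes true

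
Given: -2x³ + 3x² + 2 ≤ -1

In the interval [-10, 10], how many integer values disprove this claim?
Counterexamples in [-10, 10]: {-10, -9, -8, -7, -6, -5, -4, -3, -2, -1, 0, 1}.

Counting them gives 12 values.

Answer: 12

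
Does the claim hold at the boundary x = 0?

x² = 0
x = 0: LHS = 0² = 0; 0 = 0 — holds

The relation is satisfied at x = 0.

Answer: Yes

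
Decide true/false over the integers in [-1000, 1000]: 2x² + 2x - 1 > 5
The claim fails at x = 0:
x = 0: LHS = 2·0² + 2·0 - 1 = -1; -1 > 5 — FAILS

Because a single integer refutes it, the statement is false.

Answer: False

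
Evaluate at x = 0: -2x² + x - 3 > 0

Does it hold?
x = 0: LHS = -2·0² + 0 - 3 = -3; -3 > 0 — FAILS

The relation fails at x = 0, so x = 0 is a counterexample.

Answer: No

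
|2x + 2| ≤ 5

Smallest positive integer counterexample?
Testing positive integers:
x = 1: LHS = |2·1 + 2| = |4| = 4; 4 ≤ 5 — holds
x = 2: LHS = |2·2 + 2| = |6| = 6; 6 ≤ 5 — FAILS  ← smallest positive counterexample

Answer: x = 2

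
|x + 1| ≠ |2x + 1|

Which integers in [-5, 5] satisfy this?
Holds for: {-5, -4, -3, -2, -1, 1, 2, 3, 4, 5}
Fails for: {0}

Answer: {-5, -4, -3, -2, -1, 1, 2, 3, 4, 5}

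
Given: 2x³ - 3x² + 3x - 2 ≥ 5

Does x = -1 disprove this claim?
Substitute x = -1 into the relation:
x = -1: LHS = 2·(-1)³ - 3·(-1)² + 3·(-1) - 2 = -10; -10 ≥ 5 — FAILS

Since the claim fails at x = -1, this value is a counterexample.

Answer: Yes, x = -1 is a counterexample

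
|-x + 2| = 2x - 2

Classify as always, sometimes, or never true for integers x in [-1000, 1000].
Track d = LHS − RHS over the integers in [-1000, 1000]. Equality would need d = 0, but d changes sign only between consecutive integers, jumping over 0:
x = 1: LHS = |-1 + 2| = |1| = 1, RHS = 2·1 - 2 = 0; 1 = 0 — FAILS  (d = 1)
x = 2: LHS = |-2 + 2| = |0| = 0, RHS = 2·2 - 2 = 2; 0 = 2 — FAILS  (d = -2)
Away from these crossings d keeps a constant sign, and checking every integer in [-1000, 1000] confirms d ≠ 0 throughout. Hence the two sides are never equal, so the claimed relation (=) fails for every integer in [-1000, 1000].

No integer in the range satisfies it.

Answer: Never true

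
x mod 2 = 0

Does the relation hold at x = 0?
x = 0: LHS = 0 mod 2 = 0; 0 = 0 — holds

The relation is satisfied at x = 0.

Answer: Yes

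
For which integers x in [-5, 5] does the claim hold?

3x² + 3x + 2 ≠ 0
Over all integers in [-5, 5], LHS − RHS is always positive; it is smallest at x = 0, where it equals 2:
x = 0: LHS = 3·0² + 3·0 + 2 = 2; 2 ≠ 0 — holds
At the ends of the range:
x = -5: LHS = 3·(-5)² + 3·(-5) + 2 = 62; 62 ≠ 0 — holds
x = 5: LHS = 3·5² + 3·5 + 2 = 92; 92 ≠ 0 — holds
Hence LHS − RHS is never 0, i.e. the two sides are never equal, so the relation holds for every integer in [-5, 5].

Answer: All integers in [-5, 5]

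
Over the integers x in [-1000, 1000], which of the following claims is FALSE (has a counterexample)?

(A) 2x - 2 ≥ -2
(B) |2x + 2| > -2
(A) x = -1: LHS = 2·(-1) - 2 = -4; -4 ≥ -2 — FAILS

(B) An absolute value is never negative, so the left side is ≥ 0 for every x, while the right side is -2. Tightest case in [-1000, 1000] is x = -1:
x = -1: LHS = |2·(-1) + 2| = |0| = 0; 0 > -2 — holds
Hence LHS − RHS is never zero or negative, i.e. LHS > RHS throughout, so the relation holds for every integer in [-1000, 1000].

Only (A) has a counterexample.

Answer: A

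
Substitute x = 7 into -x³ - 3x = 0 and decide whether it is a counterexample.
Substitute x = 7 into the relation:
x = 7: LHS = -7³ - 3·7 = -364; -364 = 0 — FAILS

Since the claim fails at x = 7, this value is a counterexample.

Answer: Yes, x = 7 is a counterexample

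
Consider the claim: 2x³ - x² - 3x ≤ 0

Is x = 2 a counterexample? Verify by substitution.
Substitute x = 2 into the relation:
x = 2: LHS = 2·2³ - 2² - 3·2 = 6; 6 ≤ 0 — FAILS

Since the claim fails at x = 2, this value is a counterexample.

Answer: Yes, x = 2 is a counterexample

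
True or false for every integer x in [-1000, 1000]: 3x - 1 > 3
The claim fails at x = 0:
x = 0: LHS = 3·0 - 1 = -1; -1 > 3 — FAILS

Because a single integer refutes it, the statement is false.

Answer: False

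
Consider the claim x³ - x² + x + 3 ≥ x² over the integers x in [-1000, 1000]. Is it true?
The claim fails at x = -1:
x = -1: LHS = (-1)³ - (-1)² + (-1) + 3 = 0, RHS = (-1)² = 1; 0 ≥ 1 — FAILS

Because a single integer refutes it, the statement is false.

Answer: False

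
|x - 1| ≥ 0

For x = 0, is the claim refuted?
Substitute x = 0 into the relation:
x = 0: LHS = |0 - 1| = |-1| = 1; 1 ≥ 0 — holds

The relation holds at x = 0, so it is not a counterexample.

Answer: No, x = 0 is not a counterexample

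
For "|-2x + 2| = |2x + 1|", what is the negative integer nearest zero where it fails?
Testing negative integers from -1 downward:
x = -1: LHS = |-2·(-1) + 2| = |4| = 4, RHS = |2·(-1) + 1| = |-1| = 1; 4 = 1 — FAILS  ← closest negative counterexample to 0

Answer: x = -1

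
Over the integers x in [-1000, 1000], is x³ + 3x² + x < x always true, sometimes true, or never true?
Holds at x = -4: LHS = (-4)³ + 3·(-4)² + (-4) = -20; -20 < -4 — holds
Fails at x = 0: LHS = 0³ + 3·0² + 0 = 0; 0 < 0 — FAILS
It is satisfied by some integers in the range but not all.

Answer: Sometimes true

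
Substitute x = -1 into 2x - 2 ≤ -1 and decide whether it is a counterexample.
Substitute x = -1 into the relation:
x = -1: LHS = 2·(-1) - 2 = -4; -4 ≤ -1 — holds

The claim holds here, so x = -1 is not a counterexample. (A counterexample exists elsewhere, e.g. x = 1.)

Answer: No, x = -1 is not a counterexample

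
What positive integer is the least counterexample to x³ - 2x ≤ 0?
Testing positive integers:
x = 1: LHS = 1³ - 2·1 = -1; -1 ≤ 0 — holds
x = 2: LHS = 2³ - 2·2 = 4; 4 ≤ 0 — FAILS  ← smallest positive counterexample

Answer: x = 2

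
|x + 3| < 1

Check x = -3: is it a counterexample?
Substitute x = -3 into the relation:
x = -3: LHS = |(-3) + 3| = |0| = 0; 0 < 1 — holds

The claim holds here, so x = -3 is not a counterexample. (A counterexample exists elsewhere, e.g. x = 0.)

Answer: No, x = -3 is not a counterexample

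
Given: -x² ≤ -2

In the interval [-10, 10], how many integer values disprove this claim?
Counterexamples in [-10, 10]: {-1, 0, 1}.

Counting them gives 3 values.

Answer: 3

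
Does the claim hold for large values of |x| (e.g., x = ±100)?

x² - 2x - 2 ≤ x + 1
x = 100: LHS = 100² - 2·100 - 2 = 9798, RHS = 100 + 1 = 101; 9798 ≤ 101 — FAILS
x = -100: LHS = (-100)² - 2·(-100) - 2 = 10198, RHS = (-100) + 1 = -99; 10198 ≤ -99 — FAILS

Answer: No, fails for both x = 100 and x = -100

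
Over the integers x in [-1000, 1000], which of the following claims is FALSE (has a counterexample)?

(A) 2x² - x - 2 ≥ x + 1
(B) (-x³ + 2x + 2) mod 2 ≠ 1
(A) x = 0: LHS = 2·0² - 0 - 2 = -2, RHS = 0 + 1 = 1; -2 ≥ 1 — FAILS
(B) x = 1: LHS = (-1³ + 2·1 + 2) mod 2 = 3 mod 2 = 1; 1 ≠ 1 — FAILS

Answer: Both A and B are false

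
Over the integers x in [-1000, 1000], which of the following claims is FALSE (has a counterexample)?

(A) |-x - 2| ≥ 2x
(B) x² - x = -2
(A) x = 3: LHS = |-3 - 2| = |-5| = 5, RHS = 2·3 = 6; 5 ≥ 6 — FAILS
(B) x = 0: LHS = 0² - 0 = 0; 0 = -2 — FAILS

Answer: Both A and B are false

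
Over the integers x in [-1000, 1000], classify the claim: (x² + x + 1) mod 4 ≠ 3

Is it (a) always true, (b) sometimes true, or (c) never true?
Holds at x = 0: LHS = (0² + 0 + 1) mod 4 = 1 mod 4 = 1; 1 ≠ 3 — holds
Fails at x = 1: LHS = (1² + 1 + 1) mod 4 = 3 mod 4 = 3; 3 ≠ 3 — FAILS
It is satisfied by some integers in the range but not all.

Answer: Sometimes true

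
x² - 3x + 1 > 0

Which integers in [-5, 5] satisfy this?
Holds for: {-5, -4, -3, -2, -1, 0, 3, 4, 5}
Fails for: {1, 2}

Answer: {-5, -4, -3, -2, -1, 0, 3, 4, 5}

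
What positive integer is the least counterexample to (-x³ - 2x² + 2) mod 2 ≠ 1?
Testing positive integers:
x = 1: LHS = (-1³ - 2·1² + 2) mod 2 = (-1) mod 2 = 1; 1 ≠ 1 — FAILS  ← smallest positive counterexample

Answer: x = 1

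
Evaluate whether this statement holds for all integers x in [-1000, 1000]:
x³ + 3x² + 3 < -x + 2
The claim fails at x = 0:
x = 0: LHS = 0³ + 3·0² + 3 = 3, RHS = -0 + 2 = 2; 3 < 2 — FAILS

Because a single integer refutes it, the statement is false.

Answer: False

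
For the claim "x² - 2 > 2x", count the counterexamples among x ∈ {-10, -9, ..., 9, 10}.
Counterexamples in [-10, 10]: {0, 1, 2}.

Counting them gives 3 values.

Answer: 3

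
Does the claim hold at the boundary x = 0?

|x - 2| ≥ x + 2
x = 0: LHS = |0 - 2| = |-2| = 2, RHS = 0 + 2 = 2; 2 ≥ 2 — holds

The relation is satisfied at x = 0.

Answer: Yes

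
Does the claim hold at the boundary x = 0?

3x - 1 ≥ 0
x = 0: LHS = 3·0 - 1 = -1; -1 ≥ 0 — FAILS

The relation fails at x = 0, so x = 0 is a counterexample.

Answer: No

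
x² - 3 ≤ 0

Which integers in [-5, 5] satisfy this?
Holds for: {-1, 0, 1}
Fails for: {-5, -4, -3, -2, 2, 3, 4, 5}

Answer: {-1, 0, 1}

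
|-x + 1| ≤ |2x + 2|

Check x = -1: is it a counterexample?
Substitute x = -1 into the relation:
x = -1: LHS = |-(-1) + 1| = |2| = 2, RHS = |2·(-1) + 2| = |0| = 0; 2 ≤ 0 — FAILS

Since the claim fails at x = -1, this value is a counterexample.

Answer: Yes, x = -1 is a counterexample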